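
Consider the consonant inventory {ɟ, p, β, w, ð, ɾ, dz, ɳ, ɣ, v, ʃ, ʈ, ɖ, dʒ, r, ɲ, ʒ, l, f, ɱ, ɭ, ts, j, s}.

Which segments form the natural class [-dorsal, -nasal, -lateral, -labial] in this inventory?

ð, ɾ, dz, ʃ, ʈ, ɖ, dʒ, r, ʒ, ts, s

First, the [-dorsal] segments are /p, β, ð, ɾ, dz, ɳ, v, ʃ, ʈ, ɖ, dʒ, r, ʒ, l, f, ɱ, ɭ, ts, s/.
Within that set, [-nasal] gives /p, β, ð, ɾ, dz, v, ʃ, ʈ, ɖ, dʒ, r, ʒ, l, f, ɭ, ts, s/.
Within that set, [-lateral] gives /p, β, ð, ɾ, dz, v, ʃ, ʈ, ɖ, dʒ, r, ʒ, f, ts, s/.
Within that set, [-labial] leaves /ð, ɾ, dz, ʃ, ʈ, ɖ, dʒ, r, ʒ, ts, s/.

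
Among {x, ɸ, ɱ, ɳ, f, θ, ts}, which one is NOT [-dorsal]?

x

/f, ɱ, ts, ɳ, ɸ, θ/ are all [-dorsal]; /x/ (voiceless velar fricative) is [+dorsal].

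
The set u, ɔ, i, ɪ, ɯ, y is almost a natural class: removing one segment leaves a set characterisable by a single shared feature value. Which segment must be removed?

[high] groups all but one: /u, i, ɯ, y, ɪ/ share [+high] while /ɔ/ (mid back rounded lax vowel) alone is [−high]. Removing any other segment would not leave a single-feature class that excludes it.

ɔ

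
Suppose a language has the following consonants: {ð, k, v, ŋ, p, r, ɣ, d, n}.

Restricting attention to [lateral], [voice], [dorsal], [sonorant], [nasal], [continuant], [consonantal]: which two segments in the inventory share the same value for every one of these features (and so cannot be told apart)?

v, ð

On the given features, /v/ and /ð/ have an identical profile: [−lateral], [+voice], [−dorsal], [−sonorant], [−nasal], [+continuant], [+consonantal]. No other two segments in the inventory coincide on all 7 features. (They do differ in [labial] and [coronal], which are not among the given features.)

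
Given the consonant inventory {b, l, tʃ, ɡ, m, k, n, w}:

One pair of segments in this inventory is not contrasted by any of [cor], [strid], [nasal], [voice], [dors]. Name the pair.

Both /w/ and /ɡ/ are [−coronal], [−strident], [−nasal], [+voice], [+dorsal]. Since the list omits [sonorant], [continuant], [labial] and [round] — which do distinguish the labial-velar glide from the voiced velar stop — this pair collapses; all other pairs remain distinct.

w, ɡ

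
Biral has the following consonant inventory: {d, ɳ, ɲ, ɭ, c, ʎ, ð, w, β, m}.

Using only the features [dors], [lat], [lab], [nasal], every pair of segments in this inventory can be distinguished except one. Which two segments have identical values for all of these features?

/d/ (voiced alveolar stop) and /ð/ (voiced dental fricative) are both [-dorsal], [-lateral], [-labial], [-nasal], so none of the listed features separates them. (They do differ in [continuant] and [distributed], which are not among the given features.) Every other pair in the inventory differs on at least one listed feature.

d, ð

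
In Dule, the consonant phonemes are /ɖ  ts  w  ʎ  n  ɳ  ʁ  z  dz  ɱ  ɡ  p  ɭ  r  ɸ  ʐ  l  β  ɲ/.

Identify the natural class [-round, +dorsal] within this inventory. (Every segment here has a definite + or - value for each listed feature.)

Checking each segment against [-round], [+dorsal]: /ʎ/ (palatal lateral approximant), /ʁ/ (voiced uvular fricative), /ɡ/ (voiced velar stop), /ɲ/ (palatal nasal) satisfy every feature; every other segment in the inventory fails at least one.

ʎ, ʁ, ɡ, ɲ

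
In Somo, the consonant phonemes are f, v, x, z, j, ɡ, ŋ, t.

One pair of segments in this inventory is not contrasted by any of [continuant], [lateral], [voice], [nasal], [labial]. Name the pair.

On the given features, /z/ and /j/ have an identical profile: [+continuant], [−lateral], [+voice], [−nasal], [−labial]. No other two segments in the inventory coincide on all 5 features. (They do differ in [sonorant], [strident] and [dorsal], which are not among the given features.)

z, j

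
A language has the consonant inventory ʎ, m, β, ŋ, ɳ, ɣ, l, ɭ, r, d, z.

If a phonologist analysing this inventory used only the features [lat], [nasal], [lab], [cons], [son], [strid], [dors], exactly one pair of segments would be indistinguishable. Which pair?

l, ɭ

On the given features, /l/ and /ɭ/ have an identical profile: [+lateral], [-nasal], [-labial], [+consonantal], [+sonorant], [-strident], [-dorsal]. No other two segments in the inventory coincide on all 7 features. (They do differ in [anterior], which is not among the given features.)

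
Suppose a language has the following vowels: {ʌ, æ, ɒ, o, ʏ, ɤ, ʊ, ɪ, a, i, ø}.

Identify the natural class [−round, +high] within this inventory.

Checking each segment against [−round], [+high]: /ɪ/ (high front unrounded lax vowel), /i/ (high front unrounded tense vowel) satisfy every feature; every other segment in the inventory fails at least one.

ɪ, i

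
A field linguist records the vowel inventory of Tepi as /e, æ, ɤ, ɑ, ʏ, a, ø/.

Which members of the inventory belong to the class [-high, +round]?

Checking each segment against [-high], [+round]: /ø/ (mid front rounded tense vowel) satisfies every feature; every other segment in the inventory fails at least one.

ø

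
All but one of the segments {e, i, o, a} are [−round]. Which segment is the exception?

/e, a, i/ are all [−round]; /o/ (mid back rounded tense vowel) is [+round].

o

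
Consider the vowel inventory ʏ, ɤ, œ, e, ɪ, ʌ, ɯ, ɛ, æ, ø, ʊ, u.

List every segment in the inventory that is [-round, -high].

ɤ, e, ʌ, ɛ, æ

Among the inventory, the [-round] segments are /ɤ, e, ɪ, ʌ, ɯ, ɛ, æ/.
Then [-high] leaves /ɤ, e, ʌ, ɛ, æ/.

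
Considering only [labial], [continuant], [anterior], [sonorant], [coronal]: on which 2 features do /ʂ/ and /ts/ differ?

[continuant], [anterior]

/ʂ/ is the voiceless retroflex fricative and /ts/ is the voiceless alveolar affricate. Both are [−labial], [−sonorant], [+coronal]. /ʂ/ is [+continuant] while /ts/ is [−continuant]; /ʂ/ is [−anterior] while /ts/ is [+anterior], so the distinguishing features are [continuant], [anterior].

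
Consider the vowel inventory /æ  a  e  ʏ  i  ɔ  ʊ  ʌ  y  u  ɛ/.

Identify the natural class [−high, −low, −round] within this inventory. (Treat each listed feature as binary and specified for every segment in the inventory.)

e, ʌ, ɛ

Checking each segment against [−high], [−low], [−round]: /e/ (mid front unrounded tense vowel), /ʌ/ (mid back unrounded lax vowel), /ɛ/ (mid front unrounded lax vowel) satisfy every feature; every other segment in the inventory fails at least one.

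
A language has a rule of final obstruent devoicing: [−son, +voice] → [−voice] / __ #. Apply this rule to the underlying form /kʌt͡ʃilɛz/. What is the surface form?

The only segment in the rule's environment that also matches [−son, +voice] is /z/. Applying [−voice] turns the voiced alveolar fricative into /s/ (voiceless alveolar fricative), giving [kʌt͡ʃilɛs].

[kʌt͡ʃilɛs]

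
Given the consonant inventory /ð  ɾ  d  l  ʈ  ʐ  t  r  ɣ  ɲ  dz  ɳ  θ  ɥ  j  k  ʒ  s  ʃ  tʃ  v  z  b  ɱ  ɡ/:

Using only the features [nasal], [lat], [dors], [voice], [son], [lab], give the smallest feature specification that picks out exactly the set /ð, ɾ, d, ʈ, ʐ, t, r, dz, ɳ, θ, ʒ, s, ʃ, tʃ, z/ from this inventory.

[-lat, -lab, -dors]

Every target segment is [-lateral], [-labial], [-dorsal]; each remaining inventory member fails at least one of these. Each conjunct is needed — [-labial, -dorsal] alone would also admit /l/; [-lateral, -dorsal] alone would also admit /v, b, ɱ/; [-lateral, -labial] alone would also admit /ɣ, ɲ, j, k, …/ — and no other combination of two listed features has exactly this extension, so three is the minimum.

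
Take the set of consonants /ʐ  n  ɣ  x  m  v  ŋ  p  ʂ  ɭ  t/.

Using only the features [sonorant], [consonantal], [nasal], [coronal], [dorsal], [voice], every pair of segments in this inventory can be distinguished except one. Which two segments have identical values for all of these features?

/t/ (voiceless alveolar stop) and /ʂ/ (voiceless retroflex fricative) are both [−sonorant], [+consonantal], [−nasal], [+coronal], [−dorsal], [−voice], so none of the listed features separates them. (They do differ in [continuant], [strident] and [anterior], which are not among the given features.) Every other pair in the inventory differs on at least one listed feature.

t, ʂ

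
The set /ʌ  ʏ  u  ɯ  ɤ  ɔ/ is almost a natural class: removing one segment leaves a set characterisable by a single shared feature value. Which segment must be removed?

The remaining segments after removing /ʏ/ share [+back]; /ʏ/ (high front rounded lax vowel) is [−back]. For every other candidate removal, the leftover set fails to share any single feature value that the removed segment lacks.

ʏ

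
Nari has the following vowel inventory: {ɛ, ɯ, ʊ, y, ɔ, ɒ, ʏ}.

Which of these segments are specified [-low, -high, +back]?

Eliminate segments failing any feature: /ɛ/ is [-back]; /ɯ, ʊ, y, ʏ/ are [+high]; /ɒ/ is [+low]. The remaining /ɔ/ satisfy [-low], [-high], [+back].

ɔ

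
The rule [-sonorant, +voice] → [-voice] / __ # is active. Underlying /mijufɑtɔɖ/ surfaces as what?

[mijufɑtɔʈ]

/ɖ/ satisfies [-sonorant, +voice] and sits in __ #. The [-voice] counterpart of the voiced retroflex stop is /ʈ/. Other segments in /mijufɑtɔɖ/ either fail the structural description or are not in the environment, so the surface form is [mijufɑtɔʈ].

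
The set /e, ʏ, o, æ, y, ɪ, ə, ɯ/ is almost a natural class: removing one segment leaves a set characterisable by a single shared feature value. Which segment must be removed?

æ

[low] groups all but one: /o, ɪ, ʏ, e, ə, ɯ, y/ share [−low] while /æ/ (low front unrounded vowel) alone is [+low]. Removing any other segment would not leave a single-feature class that excludes it.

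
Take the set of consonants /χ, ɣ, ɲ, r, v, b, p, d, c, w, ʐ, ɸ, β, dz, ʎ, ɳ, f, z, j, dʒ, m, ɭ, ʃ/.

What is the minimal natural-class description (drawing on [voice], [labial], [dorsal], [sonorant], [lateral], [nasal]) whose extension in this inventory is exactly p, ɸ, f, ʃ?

Every target segment is [−voice], [−dorsal]; each remaining inventory member fails at least one of these. Each conjunct is needed — [−dorsal] alone would also admit /r, v, b, d, …/; [−voice] alone would also admit /χ, c/ — and no other single listed feature has exactly this extension, so two is the minimum.

[−voice, −dorsal]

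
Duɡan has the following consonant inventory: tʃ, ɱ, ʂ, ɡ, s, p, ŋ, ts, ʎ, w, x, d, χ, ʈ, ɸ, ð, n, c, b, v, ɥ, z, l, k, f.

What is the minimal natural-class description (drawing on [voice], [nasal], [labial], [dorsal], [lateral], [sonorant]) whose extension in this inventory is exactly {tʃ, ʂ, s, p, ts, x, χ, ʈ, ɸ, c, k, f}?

[−voice]

/tʃ, ʂ, s, p, ts, x, χ, ʈ, ɸ, c, k, f/ are exactly the [−voice] segments in the inventory, so a single feature suffices.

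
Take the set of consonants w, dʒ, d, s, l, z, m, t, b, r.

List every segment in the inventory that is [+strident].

dʒ, s, z

The [+strident] segments here are /dʒ, s, z/; the remaining /w, d, l, m, t, b, r/ are [-strident].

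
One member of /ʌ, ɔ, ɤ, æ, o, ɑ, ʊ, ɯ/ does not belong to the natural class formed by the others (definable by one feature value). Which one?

æ

/ɔ, ɯ, ʌ, ɑ, ɤ, ʊ, o/ are all [+back], but /æ/ (low front unrounded vowel) is [−back]. No other single segment can be removed to leave a set sharing one feature value that the removed segment lacks, so /æ/ is the odd one out.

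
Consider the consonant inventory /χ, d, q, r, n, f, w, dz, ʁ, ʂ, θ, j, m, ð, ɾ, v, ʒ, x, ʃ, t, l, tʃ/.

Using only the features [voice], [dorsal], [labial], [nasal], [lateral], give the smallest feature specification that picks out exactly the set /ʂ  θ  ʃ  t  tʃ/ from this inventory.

[−voice, −labial, −dorsal]

Every target segment is [−voice], [−labial], [−dorsal]; each remaining inventory member fails at least one of these. Each conjunct is needed — [−labial, −dorsal] alone would also admit /d, r, n, dz, …/; [−voice, −dorsal] alone would also admit /f/; [−voice, −labial] alone would also admit /χ, q, x/ — and no other combination of two listed features has exactly this extension, so three is the minimum.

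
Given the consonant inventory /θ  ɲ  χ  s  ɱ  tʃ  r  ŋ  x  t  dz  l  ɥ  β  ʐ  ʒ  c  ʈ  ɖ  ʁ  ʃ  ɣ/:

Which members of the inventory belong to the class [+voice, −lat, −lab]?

ɲ, r, ŋ, dz, ʐ, ʒ, ɖ, ʁ, ɣ

Eliminate segments failing any feature: /θ, χ, s, tʃ, x, t, c, ʈ, ʃ/ are [−voice]; /ɱ, ɥ, β/ are [+labial]; /l/ is [+lateral]. The remaining /ɲ, r, ŋ, dz, ʐ, ʒ, ɖ, ʁ, ɣ/ satisfy [+voice], [−lateral], [−labial].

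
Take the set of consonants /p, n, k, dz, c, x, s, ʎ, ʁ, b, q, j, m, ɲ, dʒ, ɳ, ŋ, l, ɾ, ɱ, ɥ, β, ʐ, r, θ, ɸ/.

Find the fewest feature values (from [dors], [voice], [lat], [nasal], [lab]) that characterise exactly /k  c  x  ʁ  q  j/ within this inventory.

[−nasal, −lat, −lab, +dors]

The class [−nasal], [−lateral], [−labial], [+dorsal] has exactly /k, c, x, ʁ, q, j/ as its extension in this inventory. No smaller conjunction from the listed features achieves this: [−lateral, −labial, +dorsal] alone would also admit /ɲ, ŋ/; [−nasal, −labial, +dorsal] alone would also admit /ʎ/; [−nasal, −lateral, +dorsal] alone would also admit /ɥ/; [−nasal, −lateral, −labial] alone would also admit /dz, s, dʒ, ɾ, …/; and checking the remaining three-feature bundles turns up none with this extension.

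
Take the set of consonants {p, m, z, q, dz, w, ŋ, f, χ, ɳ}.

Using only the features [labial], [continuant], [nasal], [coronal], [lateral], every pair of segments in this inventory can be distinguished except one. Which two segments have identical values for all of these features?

w, f

Both /w/ and /f/ are [+labial], [+continuant], [-nasal], [-coronal], [-lateral]. Since the list omits [sonorant], [voice], [round] and [dorsal] — which do distinguish the labial-velar glide from the voiceless labiodental fricative — this pair collapses; all other pairs remain distinct.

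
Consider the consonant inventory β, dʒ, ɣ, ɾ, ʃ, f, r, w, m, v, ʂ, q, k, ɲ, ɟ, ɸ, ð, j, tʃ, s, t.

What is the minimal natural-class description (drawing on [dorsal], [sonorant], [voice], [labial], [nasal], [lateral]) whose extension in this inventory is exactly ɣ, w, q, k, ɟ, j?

/ɣ, w, q, k, ɟ, j/ are all [−nasal], [+dorsal], and no other segment in the inventory matches both values. Dropping any one of them over-generates: [+dorsal] alone would also admit /ɲ/; [−nasal] alone would also admit /β, dʒ, ɾ, ʃ, …/. No other single listed feature picks out exactly this set either, so fewer than two features will not do.

[−nasal, +dorsal]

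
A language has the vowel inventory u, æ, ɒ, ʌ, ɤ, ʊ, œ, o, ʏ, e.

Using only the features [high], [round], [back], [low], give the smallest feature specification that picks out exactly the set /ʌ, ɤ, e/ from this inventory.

The class [−low], [−round] has exactly /ʌ, ɤ, e/ as its extension in this inventory. No smaller conjunction from the listed features achieves this: [−round] alone would also admit /æ/; [−low] alone would also admit /u, ʊ, œ, o, …/; and checking the remaining single features turns up none with this extension.

[−low, −round]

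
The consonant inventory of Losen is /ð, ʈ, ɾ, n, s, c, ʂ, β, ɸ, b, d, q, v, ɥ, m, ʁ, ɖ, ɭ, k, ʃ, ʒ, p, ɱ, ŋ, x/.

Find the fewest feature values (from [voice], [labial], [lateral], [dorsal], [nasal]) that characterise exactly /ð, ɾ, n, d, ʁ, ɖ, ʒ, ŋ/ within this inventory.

[+voice, −lateral, −labial]

Every target segment is [+voice], [−lateral], [−labial]; each remaining inventory member fails at least one of these. Each conjunct is needed — [−lateral, −labial] alone would also admit /ʈ, s, c, ʂ, …/; [+voice, −labial] alone would also admit /ɭ/; [+voice, −lateral] alone would also admit /β, b, v, ɥ, …/ — and no other combination of two listed features has exactly this extension, so three is the minimum.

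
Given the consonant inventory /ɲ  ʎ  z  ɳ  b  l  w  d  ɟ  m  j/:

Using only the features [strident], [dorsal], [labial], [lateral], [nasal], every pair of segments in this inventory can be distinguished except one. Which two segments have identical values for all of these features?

Both /ɟ/ and /j/ are [−strident], [+dorsal], [−labial], [−lateral], [−nasal]. Since the list omits [sonorant] and [continuant] — which do distinguish the voiced palatal stop from the palatal glide — this pair collapses; all other pairs remain distinct.

ɟ, j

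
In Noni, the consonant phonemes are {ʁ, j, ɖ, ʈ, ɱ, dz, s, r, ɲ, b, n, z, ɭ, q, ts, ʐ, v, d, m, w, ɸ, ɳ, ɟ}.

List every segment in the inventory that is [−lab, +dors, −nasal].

Checking each segment against [−labial], [+dorsal], [−nasal]: /ʁ/ (voiced uvular fricative), /j/ (palatal glide), /q/ (voiceless uvular stop), /ɟ/ (voiced palatal stop) satisfy every feature; every other segment in the inventory fails at least one.

ʁ, j, q, ɟ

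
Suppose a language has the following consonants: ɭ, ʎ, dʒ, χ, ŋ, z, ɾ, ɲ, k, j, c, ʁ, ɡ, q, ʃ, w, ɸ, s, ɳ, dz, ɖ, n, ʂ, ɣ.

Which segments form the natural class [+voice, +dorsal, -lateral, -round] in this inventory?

First, the [+voice] segments are /ɭ, ʎ, dʒ, ŋ, z, ɾ, ɲ, j, ʁ, ɡ, w, ɳ, dz, ɖ, n, ɣ/.
Within that set, [+dorsal] gives /ʎ, ŋ, ɲ, j, ʁ, ɡ, w, ɣ/.
Among these, [-lateral] gives /ŋ, ɲ, j, ʁ, ɡ, w, ɣ/.
Among these, [-round] leaves /ŋ, ɲ, j, ʁ, ɡ, ɣ/.

ŋ, ɲ, j, ʁ, ɡ, ɣ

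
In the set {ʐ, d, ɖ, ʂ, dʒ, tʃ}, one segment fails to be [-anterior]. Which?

Every segment except /d/ is [-anterior]. /d/ (voiced alveolar stop) is [+anterior], so it is the exception.

d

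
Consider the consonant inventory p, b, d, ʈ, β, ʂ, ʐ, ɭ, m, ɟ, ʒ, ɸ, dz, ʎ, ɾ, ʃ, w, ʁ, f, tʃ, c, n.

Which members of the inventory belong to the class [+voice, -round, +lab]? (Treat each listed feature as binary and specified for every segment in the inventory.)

Checking each segment against [+voice], [-round], [+labial]: /b/ (voiced bilabial stop), /β/ (voiced bilabial fricative), /m/ (bilabial nasal) satisfy every feature; every other segment in the inventory fails at least one.

b, β, m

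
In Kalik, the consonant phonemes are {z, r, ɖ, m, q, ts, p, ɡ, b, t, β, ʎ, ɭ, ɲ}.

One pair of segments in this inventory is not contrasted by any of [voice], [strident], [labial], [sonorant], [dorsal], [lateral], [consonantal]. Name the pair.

β, b

Both /β/ and /b/ are [+voice], [−strident], [+labial], [−sonorant], [−dorsal], [−lateral], [+consonantal]. Since the list omits [continuant] — which does distinguish the voiced bilabial fricative from the voiced bilabial stop — this pair collapses; all other pairs remain distinct.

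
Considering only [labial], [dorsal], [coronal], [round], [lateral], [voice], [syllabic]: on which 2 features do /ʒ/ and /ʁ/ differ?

[coronal], [dorsal]

/ʒ/ (voiced postalveolar fricative) and /ʁ/ (voiced uvular fricative) agree on [−labial], [−round], [−lateral], [+voice], [−syllabic]. They differ on [coronal] (/ʒ/ [+], /ʁ/ [−]), [dorsal] (/ʒ/ [−], /ʁ/ [+]).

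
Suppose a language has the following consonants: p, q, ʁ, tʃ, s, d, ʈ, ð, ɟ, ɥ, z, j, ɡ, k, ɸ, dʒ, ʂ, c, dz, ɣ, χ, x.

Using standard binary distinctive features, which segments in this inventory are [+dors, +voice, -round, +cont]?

ʁ, j, ɣ

Among the inventory, the [+dorsal] segments are /q, ʁ, ɟ, ɥ, j, ɡ, k, c, ɣ, χ, x/.
Among these, [+voice] gives /ʁ, ɟ, ɥ, j, ɡ, ɣ/.
Then [-round] gives /ʁ, ɟ, j, ɡ, ɣ/.
Then [+continuant] leaves /ʁ, j, ɣ/.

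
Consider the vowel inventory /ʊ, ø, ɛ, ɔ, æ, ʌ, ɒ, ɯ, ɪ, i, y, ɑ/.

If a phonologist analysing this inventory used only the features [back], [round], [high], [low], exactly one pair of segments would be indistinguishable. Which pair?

/ɪ/ (high front unrounded lax vowel) and /i/ (high front unrounded tense vowel) are both [−back], [−round], [+high], [−low], so none of the listed features separates them. (They do differ in [tense], which is not among the given features.) Every other pair in the inventory differs on at least one listed feature.

ɪ, i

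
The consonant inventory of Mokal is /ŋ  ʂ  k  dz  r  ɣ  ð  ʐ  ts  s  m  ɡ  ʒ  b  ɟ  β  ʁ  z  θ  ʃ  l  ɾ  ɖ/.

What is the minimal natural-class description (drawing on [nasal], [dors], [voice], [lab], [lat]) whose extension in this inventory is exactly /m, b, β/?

Every target segment is [+labial] and no other inventory member is, so one feature is enough.

[+lab]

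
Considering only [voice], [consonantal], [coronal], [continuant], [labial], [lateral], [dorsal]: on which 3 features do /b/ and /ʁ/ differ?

/b/ (voiced bilabial stop) and /ʁ/ (voiced uvular fricative) agree on [+voice], [+consonantal], [−coronal], [−lateral]. They differ on [continuant] (/b/ [−], /ʁ/ [+]), [labial] (/b/ [+], /ʁ/ [−]), [dorsal] (/b/ [−], /ʁ/ [+]).

[continuant], [labial], [dorsal]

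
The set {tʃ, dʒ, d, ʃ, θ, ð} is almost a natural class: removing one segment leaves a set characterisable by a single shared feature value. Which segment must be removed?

d

/dʒ, ð, θ, tʃ, ʃ/ are all [+distributed], but /d/ (voiced alveolar stop) is [−distributed]. No other single segment can be removed to leave a set sharing one feature value that the removed segment lacks, so /d/ is the odd one out.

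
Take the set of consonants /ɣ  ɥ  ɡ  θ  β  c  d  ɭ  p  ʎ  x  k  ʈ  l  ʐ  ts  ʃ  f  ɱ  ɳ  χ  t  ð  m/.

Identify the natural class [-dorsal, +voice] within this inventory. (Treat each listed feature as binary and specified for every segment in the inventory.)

Checking each segment against [-dorsal], [+voice]: /β/ (voiced bilabial fricative), /d/ (voiced alveolar stop), /ɭ/ (retroflex lateral approximant), /l/ (alveolar lateral approximant), /ʐ/ (voiced retroflex fricative), /ɱ/ (labiodental nasal), among others, satisfy every feature; every other segment in the inventory fails at least one.

β, d, ɭ, l, ʐ, ɱ, ɳ, ð, m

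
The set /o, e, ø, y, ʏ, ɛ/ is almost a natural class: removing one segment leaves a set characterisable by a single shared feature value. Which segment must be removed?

o

/e, ø, y, ʏ, ɛ/ are all [-back], but /o/ (mid back rounded tense vowel) is [+back]. No other single segment can be removed to leave a set sharing one feature value that the removed segment lacks, so /o/ is the odd one out.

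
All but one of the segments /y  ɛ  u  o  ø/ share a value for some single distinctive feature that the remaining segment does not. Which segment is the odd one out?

/o, u, y, ø/ are all [+tense], but /ɛ/ (mid front unrounded lax vowel) is [-tense]. No other single segment can be removed to leave a set sharing one feature value that the removed segment lacks, so /ɛ/ is the odd one out.

ɛ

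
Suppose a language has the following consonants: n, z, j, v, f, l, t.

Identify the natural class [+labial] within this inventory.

The [+labial] segments here are /v, f/; the remaining /n, z, j, l, t/ are [-labial].

v, f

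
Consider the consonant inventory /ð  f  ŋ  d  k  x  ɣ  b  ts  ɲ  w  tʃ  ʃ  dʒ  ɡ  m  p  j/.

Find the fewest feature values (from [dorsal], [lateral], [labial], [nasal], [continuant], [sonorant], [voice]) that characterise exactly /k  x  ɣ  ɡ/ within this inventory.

/k, x, ɣ, ɡ/ are all [-sonorant], [+dorsal], and no other segment in the inventory matches both values. Dropping any one of them over-generates: [+dorsal] alone would also admit /ŋ, ɲ, w, j/; [-sonorant] alone would also admit /ð, f, d, b, …/. No other single listed feature picks out exactly this set either, so fewer than two features will not do.

[-sonorant, +dorsal]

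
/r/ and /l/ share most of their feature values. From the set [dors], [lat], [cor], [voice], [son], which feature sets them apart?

[lateral]

/r/ (alveolar trill) and /l/ (alveolar lateral approximant) agree on [-dorsal], [+coronal], [+voice], [+sonorant]. They differ on [lateral] (/r/ [-], /l/ [+]).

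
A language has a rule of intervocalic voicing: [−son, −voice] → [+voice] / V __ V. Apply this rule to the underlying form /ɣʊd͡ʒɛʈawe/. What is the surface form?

Only /ʈ/ occurs between two vowels (/ɛ/ __ /a/) and matches the structural description. It is a voiceless retroflex stop, so [−son, −voice] holds; changing it to [+voice] with all other features held fixed yields /ɖ/ (voiced retroflex stop). No other segment meets both the structural description and the environment, so the output is [ɣʊd͡ʒɛɖawe].

[ɣʊd͡ʒɛɖawe]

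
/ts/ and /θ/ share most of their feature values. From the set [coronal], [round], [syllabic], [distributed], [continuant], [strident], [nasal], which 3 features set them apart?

/ts/ is the voiceless alveolar affricate and /θ/ is the voiceless dental fricative. Both are [+coronal], [−round], [−syllabic], [−nasal]. /ts/ is [−continuant] while /θ/ is [+continuant]; /ts/ is [+strident] while /θ/ is [−strident]; /ts/ is [−distributed] while /θ/ is [+distributed], so the distinguishing features are [continuant], [strident], [distributed].

[continuant], [strident], [distributed]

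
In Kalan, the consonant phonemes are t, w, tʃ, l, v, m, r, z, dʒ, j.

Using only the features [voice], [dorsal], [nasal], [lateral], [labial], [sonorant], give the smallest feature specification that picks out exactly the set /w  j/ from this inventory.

[+dorsal]

The target set is precisely the extension of [+dorsal] in this inventory.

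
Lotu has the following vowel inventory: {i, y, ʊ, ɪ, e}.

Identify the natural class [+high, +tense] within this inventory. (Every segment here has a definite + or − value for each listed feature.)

Among the inventory, the [+high] segments are /i, y, ʊ, ɪ/.
Within that set, [+tense] leaves /i, y/.

i, y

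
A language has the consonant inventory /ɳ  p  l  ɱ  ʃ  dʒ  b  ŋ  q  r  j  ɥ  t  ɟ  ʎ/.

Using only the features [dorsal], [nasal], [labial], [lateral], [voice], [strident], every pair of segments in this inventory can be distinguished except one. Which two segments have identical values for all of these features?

On the given features, /ɟ/ and /j/ have an identical profile: [+dorsal], [-nasal], [-labial], [-lateral], [+voice], [-strident]. No other two segments in the inventory coincide on all 6 features. (They do differ in [sonorant] and [continuant], which are not among the given features.)

ɟ, j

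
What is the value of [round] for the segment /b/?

As the voiced bilabial stop, /b/ is [−round].

[−round]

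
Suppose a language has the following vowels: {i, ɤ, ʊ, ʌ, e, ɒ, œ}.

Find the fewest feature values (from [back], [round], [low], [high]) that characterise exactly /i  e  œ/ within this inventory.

The target set is precisely the extension of [−back] in this inventory.

[−back]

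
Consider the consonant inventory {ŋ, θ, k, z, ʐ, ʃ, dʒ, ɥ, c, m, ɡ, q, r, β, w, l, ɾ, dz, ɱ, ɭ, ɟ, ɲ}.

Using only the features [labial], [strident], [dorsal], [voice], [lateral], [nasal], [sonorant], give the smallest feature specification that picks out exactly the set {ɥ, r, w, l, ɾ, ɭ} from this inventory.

The class [+sonorant], [−nasal] has exactly /ɥ, r, w, l, ɾ, ɭ/ as its extension in this inventory. No smaller conjunction from the listed features achieves this: [−nasal] alone would also admit /θ, k, z, ʐ, …/; [+sonorant] alone would also admit /ŋ, m, ɱ, ɲ/; and checking the remaining single features turns up none with this extension.

[+sonorant, −nasal]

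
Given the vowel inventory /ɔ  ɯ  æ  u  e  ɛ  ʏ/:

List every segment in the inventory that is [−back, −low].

e, ɛ, ʏ

Eliminate segments failing any feature: /ɔ, ɯ, u/ are [+back]; /æ/ is [+low]. The remaining /e, ɛ, ʏ/ satisfy [−back], [−low].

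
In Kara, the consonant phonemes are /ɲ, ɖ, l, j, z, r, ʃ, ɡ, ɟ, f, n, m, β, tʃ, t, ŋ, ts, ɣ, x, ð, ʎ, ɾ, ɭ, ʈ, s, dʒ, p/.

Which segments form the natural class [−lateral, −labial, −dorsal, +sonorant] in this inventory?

Eliminate segments failing any feature: /ɲ, j, ɡ, ɟ, ŋ, ɣ, x/ are [+dorsal]; /ɖ, z, ʃ, tʃ, t, ts, ð, ʈ, s, dʒ/ are [−sonorant]; /l, ʎ, ɭ/ are [+lateral]; /f, m, β, p/ are [+labial]. The remaining /r, n, ɾ/ satisfy [−lateral], [−labial], [−dorsal], [+sonorant].

r, n, ɾ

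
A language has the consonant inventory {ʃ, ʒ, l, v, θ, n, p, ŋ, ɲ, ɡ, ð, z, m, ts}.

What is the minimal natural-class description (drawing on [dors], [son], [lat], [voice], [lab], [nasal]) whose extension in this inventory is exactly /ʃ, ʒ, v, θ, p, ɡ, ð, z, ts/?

Every target segment is [-sonorant] and no other inventory member is, so one feature is enough.

[-son]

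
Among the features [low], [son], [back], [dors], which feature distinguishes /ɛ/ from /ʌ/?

[back]

/ɛ/ (mid front unrounded lax vowel) and /ʌ/ (mid back unrounded lax vowel) agree on [−low], [+sonorant], [+dorsal]. They differ on [back] (/ɛ/ [−], /ʌ/ [+]).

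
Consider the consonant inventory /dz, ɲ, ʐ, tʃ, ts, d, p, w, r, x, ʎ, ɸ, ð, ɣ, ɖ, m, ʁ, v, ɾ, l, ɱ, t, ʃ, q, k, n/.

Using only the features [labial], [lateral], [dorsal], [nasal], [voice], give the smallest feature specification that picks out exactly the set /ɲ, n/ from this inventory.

/ɲ, n/ are all [+nasal], [−labial], and no other segment in the inventory matches both values. Dropping any one of them over-generates: [−labial] alone would also admit /dz, ʐ, tʃ, ts, …/; [+nasal] alone would also admit /m, ɱ/. No other single listed feature picks out exactly this set either, so fewer than two features will not do.

[+nasal, −labial]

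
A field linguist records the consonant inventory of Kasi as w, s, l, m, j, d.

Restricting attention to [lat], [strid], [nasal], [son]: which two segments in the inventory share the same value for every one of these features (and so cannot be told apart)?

j, w

/j/ (palatal glide) and /w/ (labial-velar glide) are both [-lateral], [-strident], [-nasal], [+sonorant], so none of the listed features separates them. (They do differ in [labial], [round] and [back], which are not among the given features.) Every other pair in the inventory differs on at least one listed feature.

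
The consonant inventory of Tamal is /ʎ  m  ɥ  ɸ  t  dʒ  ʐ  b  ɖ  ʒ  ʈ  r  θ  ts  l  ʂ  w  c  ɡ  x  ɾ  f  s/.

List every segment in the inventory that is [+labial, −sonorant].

Eliminate segments failing any feature: /ʎ, t, dʒ, ʐ, ɖ, ʒ, ʈ, r, θ, ts, l, ʂ, c, ɡ, x, ɾ, s/ are [−labial]; /m, ɥ, w/ are [+sonorant]. The remaining /ɸ, b, f/ satisfy [+labial], [−sonorant].

ɸ, b, f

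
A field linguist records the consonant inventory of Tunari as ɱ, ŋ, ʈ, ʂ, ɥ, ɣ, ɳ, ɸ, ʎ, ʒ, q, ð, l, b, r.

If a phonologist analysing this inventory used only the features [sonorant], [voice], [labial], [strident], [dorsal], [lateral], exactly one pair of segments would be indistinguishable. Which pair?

r, ɳ

/r/ (alveolar trill) and /ɳ/ (retroflex nasal) are both [+sonorant], [+voice], [-labial], [-strident], [-dorsal], [-lateral], so none of the listed features separates them. (They do differ in [nasal], [continuant] and [anterior], which are not among the given features.) Every other pair in the inventory differs on at least one listed feature.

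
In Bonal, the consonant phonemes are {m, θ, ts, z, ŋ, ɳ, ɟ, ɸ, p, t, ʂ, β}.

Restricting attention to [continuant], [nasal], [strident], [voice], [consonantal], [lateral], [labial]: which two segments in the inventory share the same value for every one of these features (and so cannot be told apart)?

ɳ, ŋ

Both /ɳ/ and /ŋ/ are [−continuant], [+nasal], [−strident], [+voice], [+consonantal], [−lateral], [−labial]. Since the list omits [coronal] and [dorsal] — which do distinguish the retroflex nasal from the velar nasal — this pair collapses; all other pairs remain distinct.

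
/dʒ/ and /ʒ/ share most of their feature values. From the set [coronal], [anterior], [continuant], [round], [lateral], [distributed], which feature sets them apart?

[continuant]

The two segments share [+coronal], [−anterior], [−round], [−lateral], [+distributed]. The only feature from the list on which they differ: /dʒ/ is [−continuant] while /ʒ/ is [+continuant].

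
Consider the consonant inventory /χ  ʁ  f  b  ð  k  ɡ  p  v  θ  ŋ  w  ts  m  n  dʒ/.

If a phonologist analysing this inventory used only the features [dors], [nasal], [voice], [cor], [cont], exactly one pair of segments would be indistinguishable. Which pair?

w, ʁ

On the given features, /w/ and /ʁ/ have an identical profile: [+dorsal], [−nasal], [+voice], [−coronal], [+continuant]. No other two segments in the inventory coincide on all 5 features. (They do differ in [labial], [round] and [high], which are not among the given features.)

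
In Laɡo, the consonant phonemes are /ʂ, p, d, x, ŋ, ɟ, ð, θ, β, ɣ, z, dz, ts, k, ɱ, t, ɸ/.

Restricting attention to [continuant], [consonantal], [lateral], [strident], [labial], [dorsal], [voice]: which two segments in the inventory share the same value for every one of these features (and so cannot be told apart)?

/ɟ/ (voiced palatal stop) and /ŋ/ (velar nasal) are both [−continuant], [+consonantal], [−lateral], [−strident], [−labial], [+dorsal], [+voice], so none of the listed features separates them. (They do differ in [sonorant], [nasal] and [back], which are not among the given features.) Every other pair in the inventory differs on at least one listed feature.

ɟ, ŋ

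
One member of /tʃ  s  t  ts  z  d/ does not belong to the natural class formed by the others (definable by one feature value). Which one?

tʃ

[distributed] (equivalently [anterior]) groups all but one: /d, z, t, ts, s/ share [−distributed] while /tʃ/ (voiceless postalveolar affricate) alone is [+distributed]. Removing any other segment would not leave a single-feature class that excludes it.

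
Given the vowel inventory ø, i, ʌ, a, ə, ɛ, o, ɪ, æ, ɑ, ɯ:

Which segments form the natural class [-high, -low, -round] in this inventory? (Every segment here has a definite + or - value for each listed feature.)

First, the [-high] segments are /ø, ʌ, a, ə, ɛ, o, æ, ɑ/.
Within that set, [-low] gives /ø, ʌ, ə, ɛ, o/.
Among these, [-round] leaves /ʌ, ə, ɛ/.

ʌ, ə, ɛ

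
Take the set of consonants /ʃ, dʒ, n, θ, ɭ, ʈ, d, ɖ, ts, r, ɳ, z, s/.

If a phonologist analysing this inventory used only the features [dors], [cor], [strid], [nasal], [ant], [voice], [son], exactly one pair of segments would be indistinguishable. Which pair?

On the given features, /ts/ and /s/ have an identical profile: [-dorsal], [+coronal], [+strident], [-nasal], [+anterior], [-voice], [-sonorant]. No other two segments in the inventory coincide on all 7 features. (They do differ in [continuant], which is not among the given features.)

ts, s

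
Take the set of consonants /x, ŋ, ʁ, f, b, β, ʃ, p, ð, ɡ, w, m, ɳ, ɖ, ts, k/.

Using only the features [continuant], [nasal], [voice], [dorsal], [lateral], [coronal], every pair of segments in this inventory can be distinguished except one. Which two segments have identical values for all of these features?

Both /ʁ/ and /w/ are [+continuant], [-nasal], [+voice], [+dorsal], [-lateral], [-coronal]. Since the list omits [labial], [round] and [high] — which do distinguish the voiced uvular fricative from the labial-velar glide — this pair collapses; all other pairs remain distinct.

ʁ, w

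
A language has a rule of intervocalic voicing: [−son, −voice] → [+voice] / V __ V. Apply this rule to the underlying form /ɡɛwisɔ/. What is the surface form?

Only /s/ occurs between two vowels (/i/ __ /ɔ/) and matches the structural description. It is a voiceless alveolar fricative, so [−son, −voice] holds; changing it to [+voice] with all other features held fixed yields /z/ (voiced alveolar fricative). No other segment meets both the structural description and the environment, so the output is [ɡɛwizɔ].

[ɡɛwizɔ]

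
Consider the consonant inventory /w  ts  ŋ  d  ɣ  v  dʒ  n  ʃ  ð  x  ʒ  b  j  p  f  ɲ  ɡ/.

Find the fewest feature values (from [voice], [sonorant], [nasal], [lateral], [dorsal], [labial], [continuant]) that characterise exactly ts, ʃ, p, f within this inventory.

[−voice, −dorsal]

Every target segment is [−voice], [−dorsal]; each remaining inventory member fails at least one of these. Each conjunct is needed — [−dorsal] alone would also admit /d, v, dʒ, n, …/; [−voice] alone would also admit /x/ — and no other single listed feature has exactly this extension, so two is the minimum.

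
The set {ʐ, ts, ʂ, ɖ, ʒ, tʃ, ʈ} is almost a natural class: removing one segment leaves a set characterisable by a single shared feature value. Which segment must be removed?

[anterior] groups all but one: /ʐ, ʈ, tʃ, ʂ, ɖ, ʒ/ share [-anterior] while /ts/ (voiceless alveolar affricate) alone is [+anterior]. Removing any other segment would not leave a single-feature class that excludes it.

ts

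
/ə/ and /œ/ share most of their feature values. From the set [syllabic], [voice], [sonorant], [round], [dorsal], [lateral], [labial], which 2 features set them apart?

[labial], [round]

The two segments share [+syllabic], [+voice], [+sonorant], [+dorsal], [-lateral]. The only features from the list on which they differ: /ə/ is [-labial] while /œ/ is [+labial]; /ə/ is [-round] while /œ/ is [+round].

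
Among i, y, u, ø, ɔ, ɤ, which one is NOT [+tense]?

/i, u, ø, ɤ, y/ are all [+tense]; /ɔ/ (mid back rounded lax vowel) is [-tense].

ɔ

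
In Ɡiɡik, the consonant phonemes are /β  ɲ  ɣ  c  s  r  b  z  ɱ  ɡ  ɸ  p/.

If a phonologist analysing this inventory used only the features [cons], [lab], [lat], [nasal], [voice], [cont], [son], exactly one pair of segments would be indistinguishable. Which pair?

On the given features, /ɣ/ and /z/ have an identical profile: [+consonantal], [−labial], [−lateral], [−nasal], [+voice], [+continuant], [−sonorant]. No other two segments in the inventory coincide on all 7 features. (They do differ in [strident], [coronal] and [dorsal], which are not among the given features.)

ɣ, z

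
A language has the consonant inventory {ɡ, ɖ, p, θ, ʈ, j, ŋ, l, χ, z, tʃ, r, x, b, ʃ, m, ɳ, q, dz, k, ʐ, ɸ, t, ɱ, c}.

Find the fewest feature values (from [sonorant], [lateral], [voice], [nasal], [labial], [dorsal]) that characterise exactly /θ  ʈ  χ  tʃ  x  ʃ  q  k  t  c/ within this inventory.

/θ, ʈ, χ, tʃ, x, ʃ, q, k, t, c/ are all [−voice], [−labial], and no other segment in the inventory matches both values. Dropping any one of them over-generates: [−labial] alone would also admit /ɡ, ɖ, j, ŋ, …/; [−voice] alone would also admit /p, ɸ/. No other single listed feature picks out exactly this set either, so fewer than two features will not do.

[−voice, −labial]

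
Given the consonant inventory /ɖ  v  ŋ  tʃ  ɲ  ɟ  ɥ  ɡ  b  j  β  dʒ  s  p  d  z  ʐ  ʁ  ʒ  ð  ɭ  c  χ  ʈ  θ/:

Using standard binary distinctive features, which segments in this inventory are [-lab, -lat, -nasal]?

ɖ, tʃ, ɟ, ɡ, j, dʒ, s, d, z, ʐ, ʁ, ʒ, ð, c, χ, ʈ, θ

Checking each segment against [-labial], [-lateral], [-nasal]: /ɖ/ (voiced retroflex stop), /tʃ/ (voiceless postalveolar affricate), /ɟ/ (voiced palatal stop), /ɡ/ (voiced velar stop), /j/ (palatal glide), /dʒ/ (voiced postalveolar affricate), among others, satisfy every feature; every other segment in the inventory fails at least one.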